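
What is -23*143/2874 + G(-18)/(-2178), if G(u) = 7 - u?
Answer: -602941/521631 ≈ -1.1559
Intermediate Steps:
-23*143/2874 + G(-18)/(-2178) = -23*143/2874 + (7 - 1*(-18))/(-2178) = -3289*1/2874 + (7 + 18)*(-1/2178) = -3289/2874 + 25*(-1/2178) = -3289/2874 - 25/2178 = -602941/521631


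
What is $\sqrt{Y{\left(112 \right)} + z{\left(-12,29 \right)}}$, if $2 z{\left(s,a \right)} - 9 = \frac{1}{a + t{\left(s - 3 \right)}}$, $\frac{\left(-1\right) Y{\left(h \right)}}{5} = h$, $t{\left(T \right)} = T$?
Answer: $\frac{i \sqrt{108871}}{14} \approx 23.568 i$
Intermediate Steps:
$Y{\left(h \right)} = - 5 h$
$z{\left(s,a \right)} = \frac{9}{2} + \frac{1}{2 \left(-3 + a + s\right)}$ ($z{\left(s,a \right)} = \frac{9}{2} + \frac{1}{2 \left(a + \left(s - 3\right)\right)} = \frac{9}{2} + \frac{1}{2 \left(a + \left(-3 + s\right)\right)} = \frac{9}{2} + \frac{1}{2 \left(-3 + a + s\right)}$)
$\sqrt{Y{\left(112 \right)} + z{\left(-12,29 \right)}} = \sqrt{\left(-5\right) 112 + \frac{-26 + 9 \cdot 29 + 9 \left(-12\right)}{2 \left(-3 + 29 - 12\right)}} = \sqrt{-560 + \frac{-26 + 261 - 108}{2 \cdot 14}} = \sqrt{-560 + \frac{1}{2} \cdot \frac{1}{14} \cdot 127} = \sqrt{-560 + \frac{127}{28}} = \sqrt{- \frac{15553}{28}} = \frac{i \sqrt{108871}}{14}$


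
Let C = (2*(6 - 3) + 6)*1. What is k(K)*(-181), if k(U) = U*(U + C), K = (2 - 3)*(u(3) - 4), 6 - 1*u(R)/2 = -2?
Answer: 0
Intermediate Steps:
u(R) = 16 (u(R) = 12 - 2*(-2) = 12 + 4 = 16)
C = 12 (C = (2*3 + 6)*1 = (6 + 6)*1 = 12*1 = 12)
K = -12 (K = (2 - 3)*(16 - 4) = -1*12 = -12)
k(U) = U*(12 + U) (k(U) = U*(U + 12) = U*(12 + U))
k(K)*(-181) = -12*(12 - 12)*(-181) = -12*0*(-181) = 0*(-181) = 0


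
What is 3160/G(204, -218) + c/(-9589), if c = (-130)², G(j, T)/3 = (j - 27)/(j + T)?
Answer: -433191260/5091759 ≈ -85.077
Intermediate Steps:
G(j, T) = 3*(-27 + j)/(T + j) (G(j, T) = 3*((j - 27)/(j + T)) = 3*((-27 + j)/(T + j)) = 3*(-27 + j)/(T + j))
c = 16900
3160/G(204, -218) + c/(-9589) = 3160/((3*(-27 + 204)/(-218 + 204))) + 16900/(-9589) = 3160/((3*177/(-14))) + 16900*(-1/9589) = 3160/((3*(-1/14)*177)) - 16900/9589 = 3160/(-531/14) - 16900/9589 = 3160*(-14/531) - 16900/9589 = -44240/531 - 16900/9589 = -433191260/5091759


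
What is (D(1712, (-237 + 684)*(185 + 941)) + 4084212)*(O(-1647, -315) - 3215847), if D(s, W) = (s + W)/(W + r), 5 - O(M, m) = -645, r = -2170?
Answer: -3290451124926684913/250576 ≈ -1.3132e+13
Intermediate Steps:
O(M, m) = 650 (O(M, m) = 5 - 1*(-645) = 5 + 645 = 650)
D(s, W) = (W + s)/(-2170 + W) (D(s, W) = (s + W)/(W - 2170) = (W + s)/(-2170 + W))
(D(1712, (-237 + 684)*(185 + 941)) + 4084212)*(O(-1647, -315) - 3215847) = (((-237 + 684)*(185 + 941) + 1712)/(-2170 + (-237 + 684)*(185 + 941)) + 4084212)*(650 - 3215847) = ((447*1126 + 1712)/(-2170 + 447*1126) + 4084212)*(-3215197) = ((503322 + 1712)/(-2170 + 503322) + 4084212)*(-3215197) = (505034/501152 + 4084212)*(-3215197) = ((1/501152)*505034 + 4084212)*(-3215197) = (252517/250576 + 4084212)*(-3215197) = (1023405758629/250576)*(-3215197) = -3290451124926684913/250576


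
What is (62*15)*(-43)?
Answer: -39990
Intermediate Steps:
(62*15)*(-43) = 930*(-43) = -39990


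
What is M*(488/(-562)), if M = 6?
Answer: -1464/281 ≈ -5.2100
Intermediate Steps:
M*(488/(-562)) = 6*(488/(-562)) = 6*(488*(-1/562)) = 6*(-244/281) = -1464/281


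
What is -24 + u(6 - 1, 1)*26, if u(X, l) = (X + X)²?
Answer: 2576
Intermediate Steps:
u(X, l) = 4*X² (u(X, l) = (2*X)² = 4*X²)
-24 + u(6 - 1, 1)*26 = -24 + (4*(6 - 1)²)*26 = -24 + (4*5²)*26 = -24 + (4*25)*26 = -24 + 100*26 = -24 + 2600 = 2576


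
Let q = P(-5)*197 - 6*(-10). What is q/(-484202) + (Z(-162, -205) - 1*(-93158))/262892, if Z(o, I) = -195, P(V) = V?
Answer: 22628022813/63646416092 ≈ 0.35553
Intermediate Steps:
q = -925 (q = -5*197 - 6*(-10) = -985 + 60 = -925)
q/(-484202) + (Z(-162, -205) - 1*(-93158))/262892 = -925/(-484202) + (-195 - 1*(-93158))/262892 = -925*(-1/484202) + (-195 + 93158)*(1/262892) = 925/484202 + 92963*(1/262892) = 925/484202 + 92963/262892 = 22628022813/63646416092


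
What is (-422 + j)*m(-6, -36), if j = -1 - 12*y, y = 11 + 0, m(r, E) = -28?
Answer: 15540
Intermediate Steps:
y = 11
j = -133 (j = -1 - 12*11 = -1 - 132 = -133)
(-422 + j)*m(-6, -36) = (-422 - 133)*(-28) = -555*(-28) = 15540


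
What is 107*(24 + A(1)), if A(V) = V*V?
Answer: 2675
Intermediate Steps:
A(V) = V**2
107*(24 + A(1)) = 107*(24 + 1**2) = 107*(24 + 1) = 107*25 = 2675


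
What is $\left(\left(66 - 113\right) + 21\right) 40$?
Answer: $-1040$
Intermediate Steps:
$\left(\left(66 - 113\right) + 21\right) 40 = \left(-47 + 21\right) 40 = \left(-26\right) 40 = -1040$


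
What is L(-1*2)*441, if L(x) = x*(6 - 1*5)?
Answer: -882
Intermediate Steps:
L(x) = x (L(x) = x*(6 - 5) = x*1 = x)
L(-1*2)*441 = -1*2*441 = -2*441 = -882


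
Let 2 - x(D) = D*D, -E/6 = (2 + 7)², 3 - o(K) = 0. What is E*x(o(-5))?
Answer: 3402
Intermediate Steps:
o(K) = 3 (o(K) = 3 - 1*0 = 3 + 0 = 3)
E = -486 (E = -6*(2 + 7)² = -6*9² = -6*81 = -486)
x(D) = 2 - D² (x(D) = 2 - D*D = 2 - D²)
E*x(o(-5)) = -486*(2 - 1*3²) = -486*(2 - 1*9) = -486*(2 - 9) = -486*(-7) = 3402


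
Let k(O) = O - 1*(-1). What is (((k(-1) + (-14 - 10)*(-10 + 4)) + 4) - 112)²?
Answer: 1296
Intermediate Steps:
k(O) = 1 + O (k(O) = O + 1 = 1 + O)
(((k(-1) + (-14 - 10)*(-10 + 4)) + 4) - 112)² = ((((1 - 1) + (-14 - 10)*(-10 + 4)) + 4) - 112)² = (((0 - 24*(-6)) + 4) - 112)² = (((0 + 144) + 4) - 112)² = ((144 + 4) - 112)² = (148 - 112)² = 36² = 1296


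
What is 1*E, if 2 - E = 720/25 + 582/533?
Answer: -74332/2665 ≈ -27.892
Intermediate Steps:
E = -74332/2665 (E = 2 - (720/25 + 582/533) = 2 - (720*(1/25) + 582*(1/533)) = 2 - (144/5 + 582/533) = 2 - 1*79662/2665 = 2 - 79662/2665 = -74332/2665 ≈ -27.892)
1*E = 1*(-74332/2665) = -74332/2665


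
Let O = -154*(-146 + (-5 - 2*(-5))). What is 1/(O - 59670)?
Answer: -1/37956 ≈ -2.6346e-5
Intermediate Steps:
O = 21714 (O = -154*(-146 + (-5 + 10)) = -154*(-146 + 5) = -154*(-141) = 21714)
1/(O - 59670) = 1/(21714 - 59670) = 1/(-37956) = -1/37956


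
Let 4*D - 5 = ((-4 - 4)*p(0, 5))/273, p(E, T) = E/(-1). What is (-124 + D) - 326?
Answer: -1795/4 ≈ -448.75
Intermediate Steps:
p(E, T) = -E (p(E, T) = E*(-1) = -E)
D = 5/4 (D = 5/4 + (((-4 - 4)*(-1*0))/273)/4 = 5/4 + (-8*0*(1/273))/4 = 5/4 + (0*(1/273))/4 = 5/4 + (¼)*0 = 5/4 + 0 = 5/4 ≈ 1.2500)
(-124 + D) - 326 = (-124 + 5/4) - 326 = -491/4 - 326 = -1795/4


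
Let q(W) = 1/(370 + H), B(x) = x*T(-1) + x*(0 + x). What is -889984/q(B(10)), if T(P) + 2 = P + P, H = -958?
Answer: 523310592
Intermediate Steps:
T(P) = -2 + 2*P (T(P) = -2 + (P + P) = -2 + 2*P)
B(x) = x² - 4*x (B(x) = x*(-2 + 2*(-1)) + x*(0 + x) = x*(-2 - 2) + x*x = x*(-4) + x² = -4*x + x² = x² - 4*x)
q(W) = -1/588 (q(W) = 1/(370 - 958) = 1/(-588) = -1/588)
-889984/q(B(10)) = -889984/(-1/588) = -889984*(-588) = 523310592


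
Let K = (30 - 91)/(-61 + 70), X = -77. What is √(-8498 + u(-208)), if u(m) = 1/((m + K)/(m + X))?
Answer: I*√31747725377/1933 ≈ 92.177*I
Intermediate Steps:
K = -61/9 ≈ -6.7778
u(m) = (-77 + m)/(-61/9 + m) (u(m) = 1/((m - 61/9)/(m - 77)) = 1/((-61/9 + m)/(-77 + m)) = (-77 + m)/(-61/9 + m))
√(-8498 + u(-208)) = √(-8498 + 9*(-77 - 208)/(-61 + 9*(-208))) = √(-8498 + 9*(-285)/(-61 - 1872)) = √(-8498 + 9*(-285)/(-1933)) = √(-8498 + 9*(-1/1933)*(-285)) = √(-8498 + 2565/1933) = √(-16424069/1933) = I*√31747725377/1933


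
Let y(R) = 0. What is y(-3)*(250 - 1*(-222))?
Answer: 0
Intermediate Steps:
y(-3)*(250 - 1*(-222)) = 0*(250 - 1*(-222)) = 0*(250 + 222) = 0*472 = 0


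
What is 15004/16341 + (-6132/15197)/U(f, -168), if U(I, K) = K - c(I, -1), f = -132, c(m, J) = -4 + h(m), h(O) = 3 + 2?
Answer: 424559024/461192043 ≈ 0.92057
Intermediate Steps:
h(O) = 5
c(m, J) = 1 (c(m, J) = -4 + 5 = 1)
U(I, K) = -1 + K (U(I, K) = K - 1*1 = K - 1 = -1 + K)
15004/16341 + (-6132/15197)/U(f, -168) = 15004/16341 + (-6132/15197)/(-1 - 168) = 15004*(1/16341) - 6132*1/15197/(-169) = 15004/16341 - 876/2171*(-1/169) = 15004/16341 + 876/366899 = 424559024/461192043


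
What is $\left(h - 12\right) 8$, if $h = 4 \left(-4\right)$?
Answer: $-224$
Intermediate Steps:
$h = -16$
$\left(h - 12\right) 8 = \left(-16 - 12\right) 8 = \left(-28\right) 8 = -224$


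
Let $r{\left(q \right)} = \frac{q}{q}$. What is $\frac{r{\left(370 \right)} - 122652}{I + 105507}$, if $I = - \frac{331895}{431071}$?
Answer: $- \frac{52871289221}{45480676102} \approx -1.1625$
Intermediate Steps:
$r{\left(q \right)} = 1$
$I = - \frac{331895}{431071}$ ($I = \left(-331895\right) \frac{1}{431071} = - \frac{331895}{431071} \approx -0.76993$)
$\frac{r{\left(370 \right)} - 122652}{I + 105507} = \frac{1 - 122652}{- \frac{331895}{431071} + 105507} = - \frac{122651}{\frac{45480676102}{431071}} = \left(-122651\right) \frac{431071}{45480676102} = - \frac{52871289221}{45480676102}$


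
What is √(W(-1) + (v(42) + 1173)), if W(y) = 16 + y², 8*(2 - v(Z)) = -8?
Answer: √1193 ≈ 34.540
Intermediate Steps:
v(Z) = 3 (v(Z) = 2 - ⅛*(-8) = 2 + 1 = 3)
√(W(-1) + (v(42) + 1173)) = √((16 + (-1)²) + (3 + 1173)) = √((16 + 1) + 1176) = √(17 + 1176) = √1193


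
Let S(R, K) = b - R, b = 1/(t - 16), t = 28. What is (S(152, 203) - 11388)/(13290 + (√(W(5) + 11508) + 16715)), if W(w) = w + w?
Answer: -4155062395/10803462084 + 138479*√11518/10803462084 ≈ -0.38323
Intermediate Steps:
b = 1/12 (b = 1/(28 - 16) = 1/12 ≈ 0.083333)
W(w) = 2*w
S(R, K) = 1/12 - R
(S(152, 203) - 11388)/(13290 + (√(W(5) + 11508) + 16715)) = ((1/12 - 1*152) - 11388)/(13290 + (√(2*5 + 11508) + 16715)) = ((1/12 - 152) - 11388)/(13290 + (√(10 + 11508) + 16715)) = (-1823/12 - 11388)/(13290 + (√11518 + 16715)) = -138479/(12*(13290 + (16715 + √11518))) = -138479/(12*(30005 + √11518))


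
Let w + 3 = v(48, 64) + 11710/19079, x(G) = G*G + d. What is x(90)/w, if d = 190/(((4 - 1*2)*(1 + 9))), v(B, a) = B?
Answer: 309442301/1740530 ≈ 177.79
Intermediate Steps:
d = 19/2 (d = 190/(((4 - 2)*10)) = 190/((2*10)) = 190/20 = 190*(1/20) = 19/2 ≈ 9.5000)
x(G) = 19/2 + G**2 (x(G) = G*G + 19/2 = G**2 + 19/2 = 19/2 + G**2)
w = 870265/19079 (w = -3 + (48 + 11710/19079) = -3 + 927502/19079 = 870265/19079 ≈ 45.614)
x(90)/w = (19/2 + 90**2)/(870265/19079) = (19/2 + 8100)*(19079/870265) = (16219/2)*(19079/870265) = 309442301/1740530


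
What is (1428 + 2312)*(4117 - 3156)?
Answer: 3594140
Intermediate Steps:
(1428 + 2312)*(4117 - 3156) = 3740*961 = 3594140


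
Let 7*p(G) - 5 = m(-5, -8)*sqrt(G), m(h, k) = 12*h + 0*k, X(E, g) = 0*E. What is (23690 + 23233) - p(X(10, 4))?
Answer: 328456/7 ≈ 46922.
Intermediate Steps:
X(E, g) = 0
m(h, k) = 12*h (m(h, k) = 12*h + 0 = 12*h)
p(G) = 5/7 - 60*sqrt(G)/7 (p(G) = 5/7 + ((12*(-5))*sqrt(G))/7 = 5/7 + (-60*sqrt(G))/7 = 5/7 - 60*sqrt(G)/7)
(23690 + 23233) - p(X(10, 4)) = (23690 + 23233) - (5/7 - 60*sqrt(0)/7) = 46923 - (5/7 - 60/7*0) = 46923 - (5/7 + 0) = 46923 - 1*5/7 = 46923 - 5/7 = 328456/7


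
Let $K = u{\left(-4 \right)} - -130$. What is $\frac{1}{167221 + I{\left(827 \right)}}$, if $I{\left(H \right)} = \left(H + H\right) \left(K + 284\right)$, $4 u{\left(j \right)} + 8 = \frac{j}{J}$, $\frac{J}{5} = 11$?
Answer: $\frac{55}{46675141} \approx 1.1784 \cdot 10^{-6}$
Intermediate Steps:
$J = 55$ ($J = 5 \cdot 11 = 55$)
$u{\left(j \right)} = -2 + \frac{j}{220}$ ($u{\left(j \right)} = -2 + \frac{j \frac{1}{55}}{4} = -2 + \frac{\frac{1}{55} j}{4} = -2 + \frac{j}{220}$)
$K = \frac{7039}{55}$ ($K = \left(-2 + \frac{1}{220} \left(-4\right)\right) - -130 = \left(-2 - \frac{1}{55}\right) + 130 = - \frac{111}{55} + 130 = \frac{7039}{55} \approx 127.98$)
$I{\left(H \right)} = \frac{45318 H}{55}$ ($I{\left(H \right)} = \left(H + H\right) \left(\frac{7039}{55} + 284\right) = 2 H \frac{22659}{55} = \frac{45318 H}{55}$)
$\frac{1}{167221 + I{\left(827 \right)}} = \frac{1}{167221 + \frac{45318}{55} \cdot 827} = \frac{1}{167221 + \frac{37477986}{55}} = \frac{1}{\frac{46675141}{55}} = \frac{55}{46675141}$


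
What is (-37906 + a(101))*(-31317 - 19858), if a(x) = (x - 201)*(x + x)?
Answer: 2973574550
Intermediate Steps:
a(x) = 2*x*(-201 + x) (a(x) = (-201 + x)*(2*x) = 2*x*(-201 + x))
(-37906 + a(101))*(-31317 - 19858) = (-37906 + 2*101*(-201 + 101))*(-31317 - 19858) = (-37906 + 2*101*(-100))*(-51175) = (-37906 - 20200)*(-51175) = -58106*(-51175) = 2973574550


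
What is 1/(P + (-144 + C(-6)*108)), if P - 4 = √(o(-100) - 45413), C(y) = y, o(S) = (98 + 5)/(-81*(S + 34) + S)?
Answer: -4133848/3495708719 - I*√1249788652770/3495708719 ≈ -0.0011825 - 0.0003198*I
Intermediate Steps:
o(S) = 103/(-2754 - 80*S) (o(S) = 103/(-81*(34 + S) + S) = 103/((-2754 - 81*S) + S) = 103/(-2754 - 80*S))
P = 4 + I*√1249788652770/5246 (P = 4 + √(-103/(2754 + 80*(-100)) - 45413) = 4 + √(-103/(2754 - 8000) - 45413) = 4 + √(-103/(-5246) - 45413) = 4 + √(-103*(-1/5246) - 45413) = 4 + √(103/5246 - 45413) = 4 + √(-238236495/5246) = 4 + I*√1249788652770/5246 ≈ 4.0 + 213.1*I)
1/(P + (-144 + C(-6)*108)) = 1/((4 + I*√1249788652770/5246) + (-144 - 6*108)) = 1/((4 + I*√1249788652770/5246) + (-144 - 648)) = 1/((4 + I*√1249788652770/5246) - 792) = 1/(-788 + I*√1249788652770/5246)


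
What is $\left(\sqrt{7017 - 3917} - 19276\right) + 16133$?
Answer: $-3143 + 10 \sqrt{31} \approx -3087.3$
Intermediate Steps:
$\left(\sqrt{7017 - 3917} - 19276\right) + 16133 = \left(\sqrt{3100} - 19276\right) + 16133 = \left(10 \sqrt{31} - 19276\right) + 16133 = \left(-19276 + 10 \sqrt{31}\right) + 16133 = -3143 + 10 \sqrt{31}$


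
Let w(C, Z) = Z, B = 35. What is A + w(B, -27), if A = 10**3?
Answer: 973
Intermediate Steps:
A = 1000
A + w(B, -27) = 1000 - 27 = 973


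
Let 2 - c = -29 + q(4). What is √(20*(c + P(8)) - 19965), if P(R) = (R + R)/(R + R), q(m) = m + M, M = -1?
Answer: I*√19385 ≈ 139.23*I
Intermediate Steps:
q(m) = -1 + m (q(m) = m - 1 = -1 + m)
P(R) = 1 (P(R) = (2*R)/((2*R)) = (2*R)*(1/(2*R)) = 1)
c = 28 (c = 2 - (-29 + (-1 + 4)) = 2 - (-29 + 3) = 2 - 1*(-26) = 2 + 26 = 28)
√(20*(c + P(8)) - 19965) = √(20*(28 + 1) - 19965) = √(20*29 - 19965) = √(580 - 19965) = √(-19385) = I*√19385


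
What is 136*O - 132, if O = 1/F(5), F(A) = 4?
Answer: -98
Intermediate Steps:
O = ¼ (O = 1/4 = ¼ ≈ 0.25000)
136*O - 132 = 136*(¼) - 132 = 34 - 132 = -98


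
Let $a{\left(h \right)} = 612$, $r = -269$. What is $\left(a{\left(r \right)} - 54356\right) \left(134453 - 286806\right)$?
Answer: $8188059632$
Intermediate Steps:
$\left(a{\left(r \right)} - 54356\right) \left(134453 - 286806\right) = \left(612 - 54356\right) \left(134453 - 286806\right) = \left(-53744\right) \left(-152353\right) = 8188059632$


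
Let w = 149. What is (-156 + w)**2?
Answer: 49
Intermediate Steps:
(-156 + w)**2 = (-156 + 149)**2 = (-7)**2 = 49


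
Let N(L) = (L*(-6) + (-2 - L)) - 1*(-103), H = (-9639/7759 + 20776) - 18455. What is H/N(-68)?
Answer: 17999000/4476943 ≈ 4.0204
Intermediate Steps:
H = 17999000/7759 (H = (-9639*1/7759 + 20776) - 18455 = (-9639/7759 + 20776) - 18455 = 161191345/7759 - 18455 = 17999000/7759 ≈ 2319.8)
N(L) = 101 - 7*L (N(L) = (-6*L + (-2 - L)) + 103 = (-2 - 7*L) + 103 = 101 - 7*L)
H/N(-68) = 17999000/(7759*(101 - 7*(-68))) = 17999000/(7759*(101 + 476)) = (17999000/7759)/577 = (17999000/7759)*(1/577) = 17999000/4476943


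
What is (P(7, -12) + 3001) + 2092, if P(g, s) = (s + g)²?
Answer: 5118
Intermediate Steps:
P(g, s) = (g + s)²
(P(7, -12) + 3001) + 2092 = ((7 - 12)² + 3001) + 2092 = ((-5)² + 3001) + 2092 = (25 + 3001) + 2092 = 3026 + 2092 = 5118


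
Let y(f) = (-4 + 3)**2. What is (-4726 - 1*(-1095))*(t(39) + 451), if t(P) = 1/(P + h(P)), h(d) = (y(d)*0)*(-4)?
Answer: -63869290/39 ≈ -1.6377e+6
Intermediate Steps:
y(f) = 1 (y(f) = (-1)**2 = 1)
h(d) = 0 (h(d) = (1*0)*(-4) = 0*(-4) = 0)
t(P) = 1/P (t(P) = 1/(P + 0) = 1/P)
(-4726 - 1*(-1095))*(t(39) + 451) = (-4726 - 1*(-1095))*(1/39 + 451) = (-4726 + 1095)*(1/39 + 451) = -3631*17590/39 = -63869290/39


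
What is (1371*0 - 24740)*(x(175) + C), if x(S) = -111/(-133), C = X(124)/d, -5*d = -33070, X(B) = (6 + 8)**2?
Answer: -9403946140/439831 ≈ -21381.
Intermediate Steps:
X(B) = 196 (X(B) = 14**2 = 196)
d = 6614 (d = -1/5*(-33070) = 6614)
C = 98/3307 (C = 196/6614 = 196*(1/6614) = 98/3307 ≈ 0.029634)
x(S) = 111/133 (x(S) = -111*(-1/133) = 111/133)
(1371*0 - 24740)*(x(175) + C) = (1371*0 - 24740)*(111/133 + 98/3307) = (0 - 24740)*(380111/439831) = -24740*380111/439831 = -9403946140/439831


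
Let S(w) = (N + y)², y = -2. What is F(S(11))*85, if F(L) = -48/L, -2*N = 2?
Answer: -1360/3 ≈ -453.33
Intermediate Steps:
N = -1 (N = -½*2 = -1)
S(w) = 9 (S(w) = (-1 - 2)² = (-3)² = 9)
F(S(11))*85 = -48/9*85 = -48*⅑*85 = -16/3*85 = -1360/3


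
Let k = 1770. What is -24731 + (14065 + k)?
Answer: -8896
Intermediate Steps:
-24731 + (14065 + k) = -24731 + (14065 + 1770) = -24731 + 15835 = -8896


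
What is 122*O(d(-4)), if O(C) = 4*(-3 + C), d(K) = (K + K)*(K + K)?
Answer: 29768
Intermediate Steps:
d(K) = 4*K² (d(K) = (2*K)*(2*K) = 4*K²)
O(C) = -12 + 4*C
122*O(d(-4)) = 122*(-12 + 4*(4*(-4)²)) = 122*(-12 + 4*(4*16)) = 122*(-12 + 4*64) = 122*(-12 + 256) = 122*244 = 29768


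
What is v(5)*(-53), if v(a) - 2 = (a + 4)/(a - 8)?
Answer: 53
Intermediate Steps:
v(a) = 2 + (4 + a)/(-8 + a) (v(a) = 2 + (a + 4)/(a - 8) = 2 + (4 + a)/(-8 + a))
v(5)*(-53) = (3*(-4 + 5)/(-8 + 5))*(-53) = (3*1/(-3))*(-53) = (3*(-1/3)*1)*(-53) = -1*(-53) = 53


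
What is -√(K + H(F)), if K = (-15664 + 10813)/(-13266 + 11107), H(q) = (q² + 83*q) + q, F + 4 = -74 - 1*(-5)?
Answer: -I*√3732535334/2159 ≈ -28.298*I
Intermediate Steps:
F = -73 (F = -4 + (-74 - 1*(-5)) = -4 + (-74 + 5) = -4 - 69 = -73)
H(q) = q² + 84*q
K = 4851/2159 (K = -4851/(-2159) = -4851*(-1/2159) = 4851/2159 ≈ 2.2469)
-√(K + H(F)) = -√(4851/2159 - 73*(84 - 73)) = -√(4851/2159 - 73*11) = -√(4851/2159 - 803) = -√(-1728826/2159) = -I*√3732535334/2159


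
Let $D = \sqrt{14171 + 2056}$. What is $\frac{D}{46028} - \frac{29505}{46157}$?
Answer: $- \frac{29505}{46157} + \frac{3 \sqrt{1803}}{46028} \approx -0.63646$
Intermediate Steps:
$D = 3 \sqrt{1803}$ ($D = \sqrt{16227} = 3 \sqrt{1803} \approx 127.39$)
$\frac{D}{46028} - \frac{29505}{46157} = \frac{3 \sqrt{1803}}{46028} - \frac{29505}{46157} = - \frac{29505}{46157} + \frac{3 \sqrt{1803}}{46028}$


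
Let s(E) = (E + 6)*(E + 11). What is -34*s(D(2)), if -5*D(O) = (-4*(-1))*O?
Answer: -35156/25 ≈ -1406.2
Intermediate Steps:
D(O) = -4*O/5 (D(O) = -(-4*(-1))*O/5 = -4*O/5)
s(E) = (6 + E)*(11 + E)
-34*s(D(2)) = -34*(66 + (-4/5*2)**2 + 17*(-4/5*2)) = -34*(66 + (-8/5)**2 + 17*(-8/5)) = -34*(66 + 64/25 - 136/5) = -34*1034/25 = -35156/25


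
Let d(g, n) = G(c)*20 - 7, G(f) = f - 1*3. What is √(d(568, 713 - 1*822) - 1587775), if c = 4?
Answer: 891*I*√2 ≈ 1260.1*I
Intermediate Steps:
G(f) = -3 + f (G(f) = f - 3 = -3 + f)
d(g, n) = 13 (d(g, n) = (-3 + 4)*20 - 7 = 1*20 - 7 = 20 - 7 = 13)
√(d(568, 713 - 1*822) - 1587775) = √(13 - 1587775) = √(-1587762) = 891*I*√2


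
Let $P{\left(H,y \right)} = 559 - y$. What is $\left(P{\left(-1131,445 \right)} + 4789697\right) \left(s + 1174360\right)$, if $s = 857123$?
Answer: $9730419619713$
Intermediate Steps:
$\left(P{\left(-1131,445 \right)} + 4789697\right) \left(s + 1174360\right) = \left(\left(559 - 445\right) + 4789697\right) \left(857123 + 1174360\right) = \left(\left(559 - 445\right) + 4789697\right) 2031483 = \left(114 + 4789697\right) 2031483 = 4789811 \cdot 2031483 = 9730419619713$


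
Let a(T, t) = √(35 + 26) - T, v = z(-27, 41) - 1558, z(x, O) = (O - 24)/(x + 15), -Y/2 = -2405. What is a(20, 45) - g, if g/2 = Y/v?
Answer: -258820/18713 + √61 ≈ -6.0208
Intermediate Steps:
Y = 4810 (Y = -2*(-2405) = 4810)
z(x, O) = (-24 + O)/(15 + x)
v = -18713/12 (v = (-24 + 41)/(15 - 27) - 1558 = 17/(-12) - 1558 = -1/12*17 - 1558 = -17/12 - 1558 = -18713/12 ≈ -1559.4)
g = -115440/18713 (g = 2*(4810/(-18713/12)) = 2*(4810*(-12/18713)) = 2*(-57720/18713) = -115440/18713 ≈ -6.1690)
a(T, t) = √61 - T
a(20, 45) - g = (√61 - 1*20) - 1*(-115440/18713) = (√61 - 20) + 115440/18713 = (-20 + √61) + 115440/18713 = -258820/18713 + √61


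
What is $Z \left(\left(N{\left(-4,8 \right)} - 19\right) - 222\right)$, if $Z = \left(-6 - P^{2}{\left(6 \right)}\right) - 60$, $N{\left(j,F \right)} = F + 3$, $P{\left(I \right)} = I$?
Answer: $23460$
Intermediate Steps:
$N{\left(j,F \right)} = 3 + F$
$Z = -102$ ($Z = \left(-6 - 6^{2}\right) - 60 = \left(-6 - 36\right) - 60 = -42 - 60 = -102$)
$Z \left(\left(N{\left(-4,8 \right)} - 19\right) - 222\right) = - 102 \left(\left(\left(3 + 8\right) - 19\right) - 222\right) = - 102 \left(\left(11 - 19\right) - 222\right) = - 102 \left(-8 - 222\right) = \left(-102\right) \left(-230\right) = 23460$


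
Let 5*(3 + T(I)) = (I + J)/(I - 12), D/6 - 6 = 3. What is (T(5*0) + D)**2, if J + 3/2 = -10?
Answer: 37736449/14400 ≈ 2620.6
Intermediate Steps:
D = 54 (D = 36 + 6*3 = 36 + 18 = 54)
J = -23/2 (J = -3/2 - 10 = -23/2 ≈ -11.500)
T(I) = -3 + (-23/2 + I)/(5*(-12 + I)) (T(I) = -3 + ((I - 23/2)/(I - 12))/5 = -3 + ((-23/2 + I)/(-12 + I))/5 = -3 + (-23/2 + I)/(5*(-12 + I)))
(T(5*0) + D)**2 = ((337 - 140*0)/(10*(-12 + 5*0)) + 54)**2 = ((337 - 28*0)/(10*(-12 + 0)) + 54)**2 = ((1/10)*(337 + 0)/(-12) + 54)**2 = ((1/10)*(-1/12)*337 + 54)**2 = (-337/120 + 54)**2 = (6143/120)**2 = 37736449/14400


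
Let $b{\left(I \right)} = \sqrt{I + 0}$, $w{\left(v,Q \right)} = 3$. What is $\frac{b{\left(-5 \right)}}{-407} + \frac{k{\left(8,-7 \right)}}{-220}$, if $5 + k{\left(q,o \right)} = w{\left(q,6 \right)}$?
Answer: $\frac{1}{110} - \frac{i \sqrt{5}}{407} \approx 0.0090909 - 0.005494 i$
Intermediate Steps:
$k{\left(q,o \right)} = -2$ ($k{\left(q,o \right)} = -5 + 3 = -2$)
$b{\left(I \right)} = \sqrt{I}$
$\frac{b{\left(-5 \right)}}{-407} + \frac{k{\left(8,-7 \right)}}{-220} = \frac{\sqrt{-5}}{-407} - \frac{2}{-220} = i \sqrt{5} \left(- \frac{1}{407}\right) - - \frac{1}{110} = - \frac{i \sqrt{5}}{407} + \frac{1}{110} = \frac{1}{110} - \frac{i \sqrt{5}}{407}$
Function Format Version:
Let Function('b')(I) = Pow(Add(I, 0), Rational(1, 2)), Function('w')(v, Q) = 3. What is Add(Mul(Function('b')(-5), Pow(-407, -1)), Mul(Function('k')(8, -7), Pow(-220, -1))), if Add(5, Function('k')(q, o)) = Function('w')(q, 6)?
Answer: Add(Rational(1, 110), Mul(Rational(-1, 407), I, Pow(5, Rational(1, 2)))) ≈ Add(0.0090909, Mul(-0.0054940, I))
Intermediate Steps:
Function('k')(q, o) = -2 (Function('k')(q, o) = Add(-5, 3) = -2)
Function('b')(I) = Pow(I, Rational(1, 2))
Add(Mul(Function('b')(-5), Pow(-407, -1)), Mul(Function('k')(8, -7), Pow(-220, -1))) = Add(Mul(Pow(-5, Rational(1, 2)), Pow(-407, -1)), Mul(-2, Pow(-220, -1))) = Add(Mul(Mul(I, Pow(5, Rational(1, 2))), Rational(-1, 407)), Mul(-2, Rational(-1, 220))) = Add(Mul(Rational(-1, 407), I, Pow(5, Rational(1, 2))), Rational(1, 110)) = Add(Rational(1, 110), Mul(Rational(-1, 407), I, Pow(5, Rational(1, 2))))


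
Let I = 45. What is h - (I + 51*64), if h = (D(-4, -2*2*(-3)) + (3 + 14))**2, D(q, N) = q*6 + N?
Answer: -3284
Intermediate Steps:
D(q, N) = N + 6*q (D(q, N) = 6*q + N = N + 6*q)
h = 25 (h = ((-2*2*(-3) + 6*(-4)) + (3 + 14))**2 = ((-4*(-3) - 24) + 17)**2 = ((12 - 24) + 17)**2 = (-12 + 17)**2 = 5**2 = 25)
h - (I + 51*64) = 25 - (45 + 51*64) = 25 - (45 + 3264) = 25 - 1*3309 = 25 - 3309 = -3284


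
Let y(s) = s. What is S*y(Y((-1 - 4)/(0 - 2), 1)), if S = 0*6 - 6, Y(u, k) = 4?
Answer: -24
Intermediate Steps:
S = -6 (S = 0 - 6 = -6)
S*y(Y((-1 - 4)/(0 - 2), 1)) = -6*4 = -24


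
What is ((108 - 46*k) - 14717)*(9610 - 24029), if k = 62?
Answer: 251770159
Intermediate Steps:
((108 - 46*k) - 14717)*(9610 - 24029) = ((108 - 46*62) - 14717)*(9610 - 24029) = ((108 - 2852) - 14717)*(-14419) = (-2744 - 14717)*(-14419) = -17461*(-14419) = 251770159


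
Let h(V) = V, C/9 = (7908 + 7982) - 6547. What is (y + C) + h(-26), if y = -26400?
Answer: 57661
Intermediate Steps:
C = 84087 (C = 9*((7908 + 7982) - 6547) = 9*(15890 - 6547) = 9*9343 = 84087)
(y + C) + h(-26) = (-26400 + 84087) - 26 = 57687 - 26 = 57661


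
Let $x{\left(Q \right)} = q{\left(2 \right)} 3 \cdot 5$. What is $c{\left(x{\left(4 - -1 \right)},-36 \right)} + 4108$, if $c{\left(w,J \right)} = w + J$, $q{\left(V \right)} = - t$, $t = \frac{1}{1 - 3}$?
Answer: $\frac{8159}{2} \approx 4079.5$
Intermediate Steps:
$t = - \frac{1}{2}$ ($t = \frac{1}{-2} = - \frac{1}{2} \approx -0.5$)
$q{\left(V \right)} = \frac{1}{2}$ ($q{\left(V \right)} = \left(-1\right) \left(- \frac{1}{2}\right) = \frac{1}{2}$)
$x{\left(Q \right)} = \frac{15}{2}$ ($x{\left(Q \right)} = \frac{3 \cdot 5}{2} = \frac{1}{2} \cdot 15 = \frac{15}{2}$)
$c{\left(w,J \right)} = J + w$
$c{\left(x{\left(4 - -1 \right)},-36 \right)} + 4108 = \left(-36 + \frac{15}{2}\right) + 4108 = - \frac{57}{2} + 4108 = \frac{8159}{2}$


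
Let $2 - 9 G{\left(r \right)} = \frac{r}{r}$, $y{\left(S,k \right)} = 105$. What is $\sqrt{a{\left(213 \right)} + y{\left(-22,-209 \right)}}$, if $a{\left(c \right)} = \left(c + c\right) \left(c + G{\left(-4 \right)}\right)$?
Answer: $\frac{\sqrt{818013}}{3} \approx 301.48$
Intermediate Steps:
$G{\left(r \right)} = \frac{1}{9}$ ($G{\left(r \right)} = \frac{2}{9} - \frac{r \frac{1}{r}}{9} = \frac{2}{9} - \frac{1}{9} = \frac{1}{9}$)
$a{\left(c \right)} = 2 c \left(\frac{1}{9} + c\right)$ ($a{\left(c \right)} = \left(c + c\right) \left(c + \frac{1}{9}\right) = 2 c \left(\frac{1}{9} + c\right)$)
$\sqrt{a{\left(213 \right)} + y{\left(-22,-209 \right)}} = \sqrt{\frac{2}{9} \cdot 213 \left(1 + 9 \cdot 213\right) + 105} = \sqrt{\frac{2}{9} \cdot 213 \left(1 + 1917\right) + 105} = \sqrt{\frac{2}{9} \cdot 213 \cdot 1918 + 105} = \sqrt{\frac{272356}{3} + 105} = \sqrt{\frac{272671}{3}} = \frac{\sqrt{818013}}{3}$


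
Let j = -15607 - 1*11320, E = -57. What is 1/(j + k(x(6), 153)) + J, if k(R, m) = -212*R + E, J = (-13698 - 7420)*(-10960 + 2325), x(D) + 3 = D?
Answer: 5036615546599/27620 ≈ 1.8235e+8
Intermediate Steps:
x(D) = -3 + D
J = 182353930 (J = -21118*(-8635) = 182353930)
j = -26927 (j = -15607 - 11320 = -26927)
k(R, m) = -57 - 212*R (k(R, m) = -212*R - 57 = -57 - 212*R)
1/(j + k(x(6), 153)) + J = 1/(-26927 + (-57 - 212*(-3 + 6))) + 182353930 = 1/(-26927 + (-57 - 212*3)) + 182353930 = 1/(-26927 + (-57 - 636)) + 182353930 = 1/(-26927 - 693) + 182353930 = 1/(-27620) + 182353930 = -1/27620 + 182353930 = 5036615546599/27620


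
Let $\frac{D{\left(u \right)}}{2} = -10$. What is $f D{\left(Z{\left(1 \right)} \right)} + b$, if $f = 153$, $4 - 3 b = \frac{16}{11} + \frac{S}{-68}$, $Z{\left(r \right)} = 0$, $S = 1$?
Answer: $- \frac{6864725}{2244} \approx -3059.1$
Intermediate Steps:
$D{\left(u \right)} = -20$ ($D{\left(u \right)} = 2 \left(-10\right) = -20$)
$b = \frac{1915}{2244}$ ($b = \frac{4}{3} - \frac{\frac{16}{11} + 1 \frac{1}{-68}}{3} = \frac{4}{3} - \frac{16 \cdot \frac{1}{11} + 1 \left(- \frac{1}{68}\right)}{3} = \frac{4}{3} - \frac{\frac{16}{11} - \frac{1}{68}}{3} = \frac{4}{3} - \frac{359}{748} = \frac{1915}{2244} \approx 0.85339$)
$f D{\left(Z{\left(1 \right)} \right)} + b = 153 \left(-20\right) + \frac{1915}{2244} = -3060 + \frac{1915}{2244} = - \frac{6864725}{2244}$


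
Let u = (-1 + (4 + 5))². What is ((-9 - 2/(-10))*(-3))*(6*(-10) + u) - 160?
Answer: -272/5 ≈ -54.400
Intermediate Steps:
u = 64 (u = (-1 + 9)² = 8² = 64)
((-9 - 2/(-10))*(-3))*(6*(-10) + u) - 160 = ((-9 - 2/(-10))*(-3))*(6*(-10) + 64) - 160 = ((-9 - 2*(-⅒))*(-3))*(-60 + 64) - 160 = ((-9 + ⅕)*(-3))*4 - 160 = -44/5*(-3)*4 - 160 = (132/5)*4 - 160 = 528/5 - 160 = -272/5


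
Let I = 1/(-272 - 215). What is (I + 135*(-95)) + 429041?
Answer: 202697191/487 ≈ 4.1622e+5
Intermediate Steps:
I = -1/487 (I = 1/(-487) = -1/487 ≈ -0.0020534)
(I + 135*(-95)) + 429041 = (-1/487 + 135*(-95)) + 429041 = (-1/487 - 12825) + 429041 = -6245776/487 + 429041 = 202697191/487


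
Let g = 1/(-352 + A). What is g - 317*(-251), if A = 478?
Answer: 10025443/126 ≈ 79567.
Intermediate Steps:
g = 1/126 (g = 1/(-352 + 478) = 1/126 ≈ 0.0079365)
g - 317*(-251) = 1/126 - 317*(-251) = 1/126 + 79567 = 10025443/126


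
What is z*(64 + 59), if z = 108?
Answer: 13284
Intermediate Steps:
z*(64 + 59) = 108*(64 + 59) = 108*123 = 13284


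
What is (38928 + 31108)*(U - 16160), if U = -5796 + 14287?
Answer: -537106084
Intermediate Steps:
U = 8491
(38928 + 31108)*(U - 16160) = (38928 + 31108)*(8491 - 16160) = 70036*(-7669) = -537106084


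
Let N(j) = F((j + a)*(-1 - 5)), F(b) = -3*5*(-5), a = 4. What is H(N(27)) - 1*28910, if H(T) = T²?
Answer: -23285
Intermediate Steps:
F(b) = 75 (F(b) = -15*(-5) = 75)
N(j) = 75
H(N(27)) - 1*28910 = 75² - 1*28910 = 5625 - 28910 = -23285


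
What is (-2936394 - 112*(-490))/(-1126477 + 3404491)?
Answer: -1440757/1139007 ≈ -1.2649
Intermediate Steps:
(-2936394 - 112*(-490))/(-1126477 + 3404491) = (-2936394 + 54880)/2278014 = -2881514*1/2278014 = -1440757/1139007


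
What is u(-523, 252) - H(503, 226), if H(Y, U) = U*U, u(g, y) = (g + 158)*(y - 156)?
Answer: -86116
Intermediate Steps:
u(g, y) = (-156 + y)*(158 + g) (u(g, y) = (158 + g)*(-156 + y) = (-156 + y)*(158 + g))
H(Y, U) = U**2
u(-523, 252) - H(503, 226) = (-24648 - 156*(-523) + 158*252 - 523*252) - 1*226**2 = (-24648 + 81588 + 39816 - 131796) - 1*51076 = -35040 - 51076 = -86116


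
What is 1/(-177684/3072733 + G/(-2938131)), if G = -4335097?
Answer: 531064240119/752855102441 ≈ 0.70540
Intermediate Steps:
1/(-177684/3072733 + G/(-2938131)) = 1/(-177684/3072733 - 4335097/(-2938131)) = 1/(-177684*1/3072733 - 4335097*(-1/2938131)) = 1/(-10452/180749 + 4335097/2938131) = 1/(752855102441/531064240119) = 531064240119/752855102441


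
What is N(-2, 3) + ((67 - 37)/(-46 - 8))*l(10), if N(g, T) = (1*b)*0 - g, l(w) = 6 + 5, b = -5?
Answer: -37/9 ≈ -4.1111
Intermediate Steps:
l(w) = 11
N(g, T) = -g (N(g, T) = (1*(-5))*0 - g = -5*0 - g = 0 - g = -g)
N(-2, 3) + ((67 - 37)/(-46 - 8))*l(10) = -1*(-2) + ((67 - 37)/(-46 - 8))*11 = 2 + (30/(-54))*11 = 2 + (30*(-1/54))*11 = 2 - 5/9*11 = 2 - 55/9 = -37/9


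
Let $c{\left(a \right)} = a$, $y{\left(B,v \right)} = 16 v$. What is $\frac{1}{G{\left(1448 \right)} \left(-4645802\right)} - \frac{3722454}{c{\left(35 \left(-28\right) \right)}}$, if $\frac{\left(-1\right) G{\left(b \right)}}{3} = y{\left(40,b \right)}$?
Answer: $\frac{42928113560194979}{11301563777280} \approx 3798.4$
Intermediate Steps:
$G{\left(b \right)} = - 48 b$ ($G{\left(b \right)} = - 3 \cdot 16 b = - 48 b$)
$\frac{1}{G{\left(1448 \right)} \left(-4645802\right)} - \frac{3722454}{c{\left(35 \left(-28\right) \right)}} = \frac{1}{\left(-48\right) 1448 \left(-4645802\right)} - \frac{3722454}{35 \left(-28\right)} = \frac{1}{-69504} \left(- \frac{1}{4645802}\right) - \frac{3722454}{-980} = \left(- \frac{1}{69504}\right) \left(- \frac{1}{4645802}\right) - - \frac{1861227}{490} = \frac{1}{322901822208} + \frac{1861227}{490} = \frac{42928113560194979}{11301563777280}$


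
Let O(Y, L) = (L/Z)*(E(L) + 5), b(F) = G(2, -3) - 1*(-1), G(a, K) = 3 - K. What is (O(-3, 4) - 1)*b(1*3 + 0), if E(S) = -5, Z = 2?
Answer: -7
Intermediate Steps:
b(F) = 7 (b(F) = (3 - 1*(-3)) - 1*(-1) = (3 + 3) + 1 = 6 + 1 = 7)
O(Y, L) = 0 (O(Y, L) = (L/2)*(-5 + 5) = (L*(½))*0 = (L/2)*0 = 0)
(O(-3, 4) - 1)*b(1*3 + 0) = (0 - 1)*7 = -1*7 = -7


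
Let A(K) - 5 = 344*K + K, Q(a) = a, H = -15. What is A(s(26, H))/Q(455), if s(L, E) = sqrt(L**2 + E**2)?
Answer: 1/91 + 69*sqrt(901)/91 ≈ 22.771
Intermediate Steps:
s(L, E) = sqrt(E**2 + L**2)
A(K) = 5 + 345*K (A(K) = 5 + (344*K + K) = 5 + 345*K)
A(s(26, H))/Q(455) = (5 + 345*sqrt((-15)**2 + 26**2))/455 = (5 + 345*sqrt(225 + 676))*(1/455) = (5 + 345*sqrt(901))*(1/455) = 1/91 + 69*sqrt(901)/91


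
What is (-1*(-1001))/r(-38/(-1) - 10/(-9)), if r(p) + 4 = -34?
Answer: -1001/38 ≈ -26.342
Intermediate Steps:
r(p) = -38 (r(p) = -4 - 34 = -38)
(-1*(-1001))/r(-38/(-1) - 10/(-9)) = -1*(-1001)/(-38) = 1001*(-1/38) = -1001/38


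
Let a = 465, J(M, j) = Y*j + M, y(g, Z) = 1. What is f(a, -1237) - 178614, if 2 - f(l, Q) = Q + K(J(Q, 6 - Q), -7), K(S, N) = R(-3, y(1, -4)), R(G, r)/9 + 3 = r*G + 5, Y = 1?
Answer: -177366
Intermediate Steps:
J(M, j) = M + j (J(M, j) = 1*j + M = j + M = M + j)
R(G, r) = 18 + 9*G*r (R(G, r) = -27 + 9*(r*G + 5) = -27 + 9*(G*r + 5) = -27 + 9*(5 + G*r) = -27 + (45 + 9*G*r) = 18 + 9*G*r)
K(S, N) = -9 (K(S, N) = 18 + 9*(-3)*1 = 18 - 27 = -9)
f(l, Q) = 11 - Q (f(l, Q) = 2 - (Q - 9) = 2 - (-9 + Q) = 2 + (9 - Q) = 11 - Q)
f(a, -1237) - 178614 = (11 - 1*(-1237)) - 178614 = (11 + 1237) - 178614 = 1248 - 178614 = -177366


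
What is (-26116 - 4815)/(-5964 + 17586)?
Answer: -30931/11622 ≈ -2.6614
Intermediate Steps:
(-26116 - 4815)/(-5964 + 17586) = -30931/11622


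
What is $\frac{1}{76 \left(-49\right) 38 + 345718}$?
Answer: $\frac{1}{204206} \approx 4.897 \cdot 10^{-6}$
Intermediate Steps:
$\frac{1}{76 \left(-49\right) 38 + 345718} = \frac{1}{\left(-3724\right) 38 + 345718} = \frac{1}{-141512 + 345718} = \frac{1}{204206}$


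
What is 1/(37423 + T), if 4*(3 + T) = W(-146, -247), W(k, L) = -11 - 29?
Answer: 1/37410 ≈ 2.6731e-5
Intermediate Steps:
W(k, L) = -40
T = -13 (T = -3 + (1/4)*(-40) = -3 - 10 = -13)
1/(37423 + T) = 1/(37423 - 13) = 1/37410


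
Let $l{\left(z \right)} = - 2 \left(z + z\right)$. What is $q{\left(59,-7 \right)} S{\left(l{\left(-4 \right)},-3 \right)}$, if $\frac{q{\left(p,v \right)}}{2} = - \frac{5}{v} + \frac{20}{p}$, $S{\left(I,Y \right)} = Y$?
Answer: $- \frac{2610}{413} \approx -6.3196$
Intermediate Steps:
$l{\left(z \right)} = - 4 z$ ($l{\left(z \right)} = - 2 \cdot 2 z = - 4 z$)
$q{\left(p,v \right)} = - \frac{10}{v} + \frac{40}{p}$ ($q{\left(p,v \right)} = 2 \left(- \frac{5}{v} + \frac{20}{p}\right) = - \frac{10}{v} + \frac{40}{p}$)
$q{\left(59,-7 \right)} S{\left(l{\left(-4 \right)},-3 \right)} = \left(- \frac{10}{-7} + \frac{40}{59}\right) \left(-3\right) = \left(\left(-10\right) \left(- \frac{1}{7}\right) + 40 \cdot \frac{1}{59}\right) \left(-3\right) = \left(\frac{10}{7} + \frac{40}{59}\right) \left(-3\right) = \frac{870}{413} \left(-3\right) = - \frac{2610}{413}$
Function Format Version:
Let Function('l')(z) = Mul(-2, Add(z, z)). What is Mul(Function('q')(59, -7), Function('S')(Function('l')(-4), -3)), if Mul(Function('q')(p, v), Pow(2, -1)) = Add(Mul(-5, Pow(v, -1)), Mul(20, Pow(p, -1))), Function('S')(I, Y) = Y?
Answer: Rational(-2610, 413) ≈ -6.3196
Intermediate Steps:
Function('l')(z) = Mul(-4, z) (Function('l')(z) = Mul(-2, Mul(2, z)) = Mul(-4, z))
Function('q')(p, v) = Add(Mul(-10, Pow(v, -1)), Mul(40, Pow(p, -1))) (Function('q')(p, v) = Mul(2, Add(Mul(-5, Pow(v, -1)), Mul(20, Pow(p, -1)))) = Add(Mul(-10, Pow(v, -1)), Mul(40, Pow(p, -1))))
Mul(Function('q')(59, -7), Function('S')(Function('l')(-4), -3)) = Mul(Add(Mul(-10, Pow(-7, -1)), Mul(40, Pow(59, -1))), -3) = Mul(Add(Mul(-10, Rational(-1, 7)), Mul(40, Rational(1, 59))), -3) = Mul(Add(Rational(10, 7), Rational(40, 59)), -3) = Mul(Rational(870, 413), -3) = Rational(-2610, 413)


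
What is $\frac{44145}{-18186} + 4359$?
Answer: $\frac{26409543}{6062} \approx 4356.6$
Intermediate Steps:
$\frac{44145}{-18186} + 4359 = 44145 \left(- \frac{1}{18186}\right) + 4359 = - \frac{14715}{6062} + 4359 = \frac{26409543}{6062}$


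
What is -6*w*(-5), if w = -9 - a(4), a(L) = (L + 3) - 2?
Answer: -420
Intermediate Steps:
a(L) = 1 + L (a(L) = (3 + L) - 2 = 1 + L)
w = -14 (w = -9 - (1 + 4) = -9 - 1*5 = -9 - 5 = -14)
-6*w*(-5) = -6*(-14)*(-5) = 84*(-5) = -420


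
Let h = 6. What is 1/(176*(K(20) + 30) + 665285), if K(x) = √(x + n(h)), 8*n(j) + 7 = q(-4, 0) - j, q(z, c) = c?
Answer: 13685/9176670409 - 44*√6/64236692863 ≈ 1.4896e-6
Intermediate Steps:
n(j) = -7/8 - j/8 (n(j) = -7/8 + (0 - j)/8 = -7/8 + (-j)/8 = -7/8 - j/8)
K(x) = √(-13/8 + x) (K(x) = √(x + (-7/8 - ⅛*6)) = √(x + (-7/8 - ¾)) = √(x - 13/8) = √(-13/8 + x))
1/(176*(K(20) + 30) + 665285) = 1/(176*(√(-26 + 16*20)/4 + 30) + 665285) = 1/(176*(√(-26 + 320)/4 + 30) + 665285) = 1/(176*(√294/4 + 30) + 665285) = 1/(176*((7*√6)/4 + 30) + 665285) = 1/(176*(7*√6/4 + 30) + 665285) = 1/(176*(30 + 7*√6/4) + 665285) = 1/((5280 + 308*√6) + 665285) = 1/(670565 + 308*√6)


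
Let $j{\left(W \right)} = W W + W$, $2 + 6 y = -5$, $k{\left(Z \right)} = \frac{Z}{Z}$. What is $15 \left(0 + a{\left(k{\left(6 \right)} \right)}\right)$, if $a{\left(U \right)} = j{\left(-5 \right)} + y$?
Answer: $\frac{565}{2} \approx 282.5$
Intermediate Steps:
$k{\left(Z \right)} = 1$
$y = - \frac{7}{6}$ ($y = - \frac{1}{3} + \frac{1}{6} \left(-5\right) = - \frac{1}{3} - \frac{5}{6} = - \frac{7}{6} \approx -1.1667$)
$j{\left(W \right)} = W + W^{2}$ ($j{\left(W \right)} = W^{2} + W = W + W^{2}$)
$a{\left(U \right)} = \frac{113}{6}$ ($a{\left(U \right)} = - 5 \left(1 - 5\right) - \frac{7}{6} = \left(-5\right) \left(-4\right) - \frac{7}{6} = 20 - \frac{7}{6} = \frac{113}{6}$)
$15 \left(0 + a{\left(k{\left(6 \right)} \right)}\right) = 15 \left(0 + \frac{113}{6}\right) = 15 \cdot \frac{113}{6} = \frac{565}{2}$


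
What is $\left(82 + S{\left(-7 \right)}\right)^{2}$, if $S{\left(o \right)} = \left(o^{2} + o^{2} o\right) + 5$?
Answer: $42849$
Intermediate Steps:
$S{\left(o \right)} = 5 + o^{2} + o^{3}$ ($S{\left(o \right)} = \left(o^{2} + o^{3}\right) + 5 = 5 + o^{2} + o^{3}$)
$\left(82 + S{\left(-7 \right)}\right)^{2} = \left(82 + \left(5 + \left(-7\right)^{2} + \left(-7\right)^{3}\right)\right)^{2} = \left(82 + \left(5 + 49 - 343\right)\right)^{2} = \left(82 - 289\right)^{2} = \left(-207\right)^{2} = 42849$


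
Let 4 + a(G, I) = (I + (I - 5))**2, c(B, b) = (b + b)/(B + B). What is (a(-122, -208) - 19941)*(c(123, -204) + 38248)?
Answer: 246655857600/41 ≈ 6.0160e+9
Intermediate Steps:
c(B, b) = b/B (c(B, b) = (2*b)/((2*B)) = (2*b)*(1/(2*B)) = b/B)
a(G, I) = -4 + (-5 + 2*I)**2 (a(G, I) = -4 + (I + (I - 5))**2 = -4 + (I + (-5 + I))**2 = -4 + (-5 + 2*I)**2)
(a(-122, -208) - 19941)*(c(123, -204) + 38248) = ((-4 + (-5 + 2*(-208))**2) - 19941)*(-204/123 + 38248) = ((-4 + (-5 - 416)**2) - 19941)*(-204*1/123 + 38248) = ((-4 + (-421)**2) - 19941)*(-68/41 + 38248) = ((-4 + 177241) - 19941)*(1568100/41) = (177237 - 19941)*(1568100/41) = 157296*(1568100/41) = 246655857600/41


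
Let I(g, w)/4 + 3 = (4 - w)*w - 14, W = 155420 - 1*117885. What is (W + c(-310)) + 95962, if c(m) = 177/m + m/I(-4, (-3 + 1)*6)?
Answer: 4324628831/32395 ≈ 1.3350e+5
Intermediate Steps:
W = 37535 (W = 155420 - 117885 = 37535)
I(g, w) = -68 + 4*w*(4 - w) (I(g, w) = -12 + 4*((4 - w)*w - 14) = -12 + 4*(w*(4 - w) - 14) = -12 + 4*(-14 + w*(4 - w)) = -12 + (-56 + 4*w*(4 - w)) = -68 + 4*w*(4 - w))
c(m) = 177/m - m/836 (c(m) = 177/m + m/(-68 - 4*36*(-3 + 1)² + 16*((-3 + 1)*6)) = 177/m + m/(-68 - 4*(-2*6)² + 16*(-2*6)) = 177/m + m/(-68 - 4*(-12)² + 16*(-12)) = 177/m + m/(-68 - 4*144 - 192) = 177/m + m/(-68 - 576 - 192) = 177/m + m/(-836) = 177/m + m*(-1/836) = 177/m - m/836)
(W + c(-310)) + 95962 = (37535 + (177/(-310) - 1/836*(-310))) + 95962 = (37535 + (177*(-1/310) + 155/418)) + 95962 = (37535 + (-177/310 + 155/418)) + 95962 = (37535 - 6484/32395) + 95962 = 1215939841/32395 + 95962 = 4324628831/32395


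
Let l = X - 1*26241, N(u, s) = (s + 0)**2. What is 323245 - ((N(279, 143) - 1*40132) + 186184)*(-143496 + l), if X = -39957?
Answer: 34914583939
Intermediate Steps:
N(u, s) = s**2
l = -66198 (l = -39957 - 1*26241 = -39957 - 26241 = -66198)
323245 - ((N(279, 143) - 1*40132) + 186184)*(-143496 + l) = 323245 - ((143**2 - 1*40132) + 186184)*(-143496 - 66198) = 323245 - ((20449 - 40132) + 186184)*(-209694) = 323245 - (-19683 + 186184)*(-209694) = 323245 - 166501*(-209694) = 323245 - 1*(-34914260694) = 323245 + 34914260694 = 34914583939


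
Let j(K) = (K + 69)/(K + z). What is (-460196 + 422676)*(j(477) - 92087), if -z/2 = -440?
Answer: 4688555967760/1357 ≈ 3.4551e+9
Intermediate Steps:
z = 880 (z = -2*(-440) = 880)
j(K) = (69 + K)/(880 + K) (j(K) = (K + 69)/(K + 880) = (69 + K)/(880 + K))
(-460196 + 422676)*(j(477) - 92087) = (-460196 + 422676)*((69 + 477)/(880 + 477) - 92087) = -37520*(546/1357 - 92087) = -37520*(-124961513/1357) = 4688555967760/1357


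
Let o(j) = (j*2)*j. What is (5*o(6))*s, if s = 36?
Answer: 12960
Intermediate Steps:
o(j) = 2*j² (o(j) = (2*j)*j = 2*j²)
(5*o(6))*s = (5*(2*6²))*36 = (5*(2*36))*36 = (5*72)*36 = 360*36 = 12960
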